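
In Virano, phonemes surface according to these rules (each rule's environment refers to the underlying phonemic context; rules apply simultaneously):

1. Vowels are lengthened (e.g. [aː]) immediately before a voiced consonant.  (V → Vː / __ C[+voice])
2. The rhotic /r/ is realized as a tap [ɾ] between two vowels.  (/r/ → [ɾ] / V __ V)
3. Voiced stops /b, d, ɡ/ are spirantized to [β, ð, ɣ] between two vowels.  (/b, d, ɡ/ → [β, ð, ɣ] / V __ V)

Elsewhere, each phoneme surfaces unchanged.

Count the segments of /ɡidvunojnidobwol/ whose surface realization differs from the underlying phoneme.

Segments that undergo a rule: /i/ → [iː] (rule 1); /u/ → [uː] (rule 1); /o/ → [oː] (rule 1); /i/ → [iː] (rule 1); /d/ → [ð] (rule 3); /o/ → [oː] (rule 1); /o/ → [oː] (rule 1).
All other segments surface unchanged.

7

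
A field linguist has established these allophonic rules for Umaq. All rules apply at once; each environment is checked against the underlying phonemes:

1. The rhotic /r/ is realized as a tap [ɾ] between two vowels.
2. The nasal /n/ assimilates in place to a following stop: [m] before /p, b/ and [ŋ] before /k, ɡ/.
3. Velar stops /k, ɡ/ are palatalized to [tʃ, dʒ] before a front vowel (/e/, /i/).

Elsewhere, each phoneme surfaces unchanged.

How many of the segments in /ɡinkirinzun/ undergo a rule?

Segments that undergo a rule: /ɡ/ → [dʒ] (rule 3); /n/ → [ŋ] (rule 2); /k/ → [tʃ] (rule 3); /r/ → [ɾ] (rule 1).
All other segments surface unchanged.

4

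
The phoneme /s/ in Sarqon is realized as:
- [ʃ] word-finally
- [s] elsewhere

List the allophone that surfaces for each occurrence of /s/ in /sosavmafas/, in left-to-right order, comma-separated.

[s], [s], [ʃ]

Occurrence 1 (position 1): no conditioning environment matches → elsewhere allophone [s].
Occurrence 2 (position 3): no conditioning environment matches → elsewhere allophone [s].
Occurrence 3 (position 10): word-finally → [ʃ].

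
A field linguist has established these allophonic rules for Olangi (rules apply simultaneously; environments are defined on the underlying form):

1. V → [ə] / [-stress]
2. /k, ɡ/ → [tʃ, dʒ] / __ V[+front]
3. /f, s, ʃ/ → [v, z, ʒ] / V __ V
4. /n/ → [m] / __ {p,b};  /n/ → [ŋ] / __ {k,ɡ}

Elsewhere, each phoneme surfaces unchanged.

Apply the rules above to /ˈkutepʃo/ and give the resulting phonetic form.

[ˈkutəpʃə]

/k/ — word-initial; rule 2 does not apply here → [k].
/u/ (between /k/ and /t/) is in the target of rule 1 but the environment (in an unstressed syllable) is not met → [u].
/t/ (between /u/ and /e/): no rule targets it → [t].
Rule 1 applies to /e/ (between /t/ and /p/: in an unstressed syllable) → [ə].
/p/ — not in any rule's target class → [p].
/ʃ/ (between /p/ and /o/): rule 3 targets it, but not between two vowels → unchanged [ʃ].
/o/ (word-final) occurs in an unstressed syllable → [ə] by rule 1.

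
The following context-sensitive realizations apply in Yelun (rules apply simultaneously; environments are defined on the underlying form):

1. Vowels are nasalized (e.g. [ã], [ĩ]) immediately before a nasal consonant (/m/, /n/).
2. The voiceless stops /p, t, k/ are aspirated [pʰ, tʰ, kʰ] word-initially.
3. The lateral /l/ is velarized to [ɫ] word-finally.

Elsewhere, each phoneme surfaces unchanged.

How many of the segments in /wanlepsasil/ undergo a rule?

Segments that undergo a rule: /a/ → [ã] (rule 1); /l/ → [ɫ] (rule 3).
All other segments surface unchanged.

2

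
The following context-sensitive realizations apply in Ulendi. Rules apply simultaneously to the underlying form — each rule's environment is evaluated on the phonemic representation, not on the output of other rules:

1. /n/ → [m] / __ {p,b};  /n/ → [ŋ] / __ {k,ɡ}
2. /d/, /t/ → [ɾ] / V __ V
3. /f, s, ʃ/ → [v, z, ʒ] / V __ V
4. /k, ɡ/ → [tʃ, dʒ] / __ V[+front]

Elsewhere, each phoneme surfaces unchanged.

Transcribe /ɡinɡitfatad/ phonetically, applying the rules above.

[dʒiŋdʒitfaɾad]

/ɡ/ (word-initial) occurs before a front vowel → [dʒ] by rule 4.
/i/ — not in any rule's target class → [i].
/n/ (between /i/ and /ɡ/): before a labial or velar stop, so rule 1 applies → [ŋ].
/ɡ/ (between /n/ and /i/) occurs before a front vowel → [dʒ] by rule 4.
/i/ (between /ɡ/ and /t/): no rule targets it → [i].
/t/ — between /i/ and /f/; rule 2 does not apply here → [t].
/f/ — between /t/ and /a/; rule 3 does not apply here → [f].
/a/ — not in any rule's target class → [a].
/t/ (between /a/ and /a/) occurs between two vowels → [ɾ] by rule 2.
/a/ — not in any rule's target class → [a].
/d/ (word-final) is in the target of rule 2 but the environment (between two vowels) is not met → [d].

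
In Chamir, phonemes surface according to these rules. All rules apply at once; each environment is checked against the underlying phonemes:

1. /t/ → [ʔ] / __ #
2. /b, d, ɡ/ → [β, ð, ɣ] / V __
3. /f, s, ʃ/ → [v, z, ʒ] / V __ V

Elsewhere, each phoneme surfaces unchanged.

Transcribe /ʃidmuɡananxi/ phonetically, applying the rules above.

[ʃiðmuɣananxi]

/ʃ/ (word-initial) fails the environment for rule 3, so it stays [ʃ].
/i/ (between /ʃ/ and /d/) is unaffected → [i].
/d/ (between /i/ and /m/) occurs immediately after a vowel → [ð] by rule 2.
/m/ stays [m].
/u/ (between /m/ and /ɡ/): no rule targets it → [u].
/ɡ/ — between /u/ and /a/, immediately after a vowel — surfaces as [ɣ] (rule 2).
/a/ (between /ɡ/ and /n/) is unaffected → [a].
/n/ — not in any rule's target class → [n].
/a/ stays [a].
/n/ — not in any rule's target class → [n].
/x/ — not in any rule's target class → [x].
/i/ — not in any rule's target class → [i].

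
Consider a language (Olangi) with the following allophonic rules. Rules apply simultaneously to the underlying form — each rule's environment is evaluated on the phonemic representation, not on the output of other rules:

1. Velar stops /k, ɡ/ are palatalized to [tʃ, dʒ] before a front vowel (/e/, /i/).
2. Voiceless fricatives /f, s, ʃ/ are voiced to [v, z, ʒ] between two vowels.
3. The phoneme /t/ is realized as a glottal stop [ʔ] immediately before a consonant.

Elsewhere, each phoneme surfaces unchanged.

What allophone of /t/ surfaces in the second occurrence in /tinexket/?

/t/ (word-final) is in the target of rule 3 but the environment (immediately before a consonant) is not met → [t].

[t]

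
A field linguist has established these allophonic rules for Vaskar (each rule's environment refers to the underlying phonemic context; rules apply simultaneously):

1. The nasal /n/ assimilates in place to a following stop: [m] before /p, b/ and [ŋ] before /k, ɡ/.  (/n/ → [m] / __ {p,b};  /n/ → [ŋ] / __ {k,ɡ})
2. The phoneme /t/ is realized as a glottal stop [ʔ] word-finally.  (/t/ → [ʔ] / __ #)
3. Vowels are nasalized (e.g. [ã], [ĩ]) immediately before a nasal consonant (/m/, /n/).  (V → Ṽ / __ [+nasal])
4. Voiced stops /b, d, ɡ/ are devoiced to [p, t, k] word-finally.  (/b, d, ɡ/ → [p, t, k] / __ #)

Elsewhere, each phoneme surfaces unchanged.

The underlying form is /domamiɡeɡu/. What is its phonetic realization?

[dõmãmiɡeɡu]

/d/ (word-initial): rule 4 targets it, but not word-finally → unchanged [d].
/o/ meets the environment for rule 3 (before a nasal consonant) → [õ].
/m/ (between /o/ and /a/): no rule targets it → [m].
/a/ (between /m/ and /m/) occurs before a nasal consonant → [ã] by rule 3.
/m/ — not in any rule's target class → [m].
/i/ — between /m/ and /ɡ/; rule 3 does not apply here → [i].
/ɡ/ (between /i/ and /e/): rule 4 targets it, but not word-finally → unchanged [ɡ].
/e/ — between /ɡ/ and /ɡ/; rule 3 does not apply here → [e].
/ɡ/ (between /e/ and /u/): rule 4 targets it, but not word-finally → unchanged [ɡ].
/u/ — word-final; rule 3 does not apply here → [u].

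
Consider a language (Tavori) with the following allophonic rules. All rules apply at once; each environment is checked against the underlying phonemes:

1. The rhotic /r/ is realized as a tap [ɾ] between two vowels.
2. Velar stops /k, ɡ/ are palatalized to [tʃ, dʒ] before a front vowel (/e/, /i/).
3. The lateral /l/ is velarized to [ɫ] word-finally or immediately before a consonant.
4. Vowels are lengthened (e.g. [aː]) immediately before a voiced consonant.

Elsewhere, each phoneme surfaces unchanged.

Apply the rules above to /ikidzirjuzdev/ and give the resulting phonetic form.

[itʃiːdziːrjuːzdeːv]

/i/ (word-initial) fails the environment for rule 4, so it stays [i].
/k/ — between /i/ and /i/, before a front vowel — surfaces as [tʃ] (rule 2).
/i/ (between /k/ and /d/): before a voiced consonant, so rule 4 applies → [iː].
/d/ (between /i/ and /z/): no rule targets it → [d].
/z/ (between /d/ and /i/) is unaffected → [z].
/i/ (between /z/ and /r/) occurs before a voiced consonant → [iː] by rule 4.
/r/ (between /i/ and /j/) fails the environment for rule 1, so it stays [r].
/j/ stays [j].
Rule 4 applies to /u/ (between /j/ and /z/: before a voiced consonant) → [uː].
/z/ — not in any rule's target class → [z].
/d/ — not in any rule's target class → [d].
/e/ (between /d/ and /v/) occurs before a voiced consonant → [eː] by rule 4.
/v/ — not in any rule's target class → [v].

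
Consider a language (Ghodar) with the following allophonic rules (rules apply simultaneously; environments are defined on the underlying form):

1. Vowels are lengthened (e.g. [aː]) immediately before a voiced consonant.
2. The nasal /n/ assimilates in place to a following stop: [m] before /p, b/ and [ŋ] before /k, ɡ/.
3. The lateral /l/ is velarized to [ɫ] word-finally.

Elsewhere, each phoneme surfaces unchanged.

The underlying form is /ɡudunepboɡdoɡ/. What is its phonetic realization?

[ɡuːduːnepboːɡdoːɡ]

/ɡ/ — not in any rule's target class → [ɡ].
/u/ (between /ɡ/ and /d/): before a voiced consonant, so rule 1 applies → [uː].
/d/ (between /u/ and /u/): no rule targets it → [d].
Rule 1 applies to /u/ (between /d/ and /n/: before a voiced consonant) → [uː].
/n/ — between /u/ and /e/; rule 2 does not apply here → [n].
/e/ (between /n/ and /p/): rule 1 targets it, but not before a voiced consonant → unchanged [e].
/p/ stays [p].
/b/ (between /p/ and /o/): no rule targets it → [b].
/o/ (between /b/ and /ɡ/) occurs before a voiced consonant → [oː] by rule 1.
/ɡ/ (between /o/ and /d/): no rule targets it → [ɡ].
/d/ (between /ɡ/ and /o/) is unaffected → [d].
/o/ (between /d/ and /ɡ/) occurs before a voiced consonant → [oː] by rule 1.
/ɡ/ stays [ɡ].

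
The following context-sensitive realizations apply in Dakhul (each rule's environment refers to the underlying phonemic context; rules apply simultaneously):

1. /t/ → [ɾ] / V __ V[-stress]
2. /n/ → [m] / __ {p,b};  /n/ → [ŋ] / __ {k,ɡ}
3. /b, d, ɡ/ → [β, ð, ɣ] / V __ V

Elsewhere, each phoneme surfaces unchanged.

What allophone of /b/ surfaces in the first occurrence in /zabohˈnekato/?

Rule 3 applies to /b/ (between /a/ and /o/: between two vowels) → [β].

[β]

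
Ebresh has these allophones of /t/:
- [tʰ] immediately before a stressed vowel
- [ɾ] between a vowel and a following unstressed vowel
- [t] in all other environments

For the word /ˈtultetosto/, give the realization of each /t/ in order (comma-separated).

[tʰ], [t], [ɾ], [t]

Occurrence 1 (position 1): immediately before a stressed vowel → [tʰ].
Occurrence 2 (position 4): no conditioning environment matches → elsewhere allophone [t].
Occurrence 3 (position 6): between a vowel and an unstressed vowel → [ɾ].
Occurrence 4 (position 9): no conditioning environment matches → elsewhere allophone [t].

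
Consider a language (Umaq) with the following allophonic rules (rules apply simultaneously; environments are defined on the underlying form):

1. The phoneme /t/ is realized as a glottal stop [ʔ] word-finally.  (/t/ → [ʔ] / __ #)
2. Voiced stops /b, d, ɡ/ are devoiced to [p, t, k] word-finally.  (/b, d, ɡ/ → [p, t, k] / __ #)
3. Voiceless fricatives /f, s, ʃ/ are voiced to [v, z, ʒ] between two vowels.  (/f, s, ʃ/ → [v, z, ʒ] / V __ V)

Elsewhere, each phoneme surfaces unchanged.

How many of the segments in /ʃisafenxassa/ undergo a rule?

2

Segments that undergo a rule: /s/ → [z] (rule 3); /f/ → [v] (rule 3).
All other segments surface unchanged.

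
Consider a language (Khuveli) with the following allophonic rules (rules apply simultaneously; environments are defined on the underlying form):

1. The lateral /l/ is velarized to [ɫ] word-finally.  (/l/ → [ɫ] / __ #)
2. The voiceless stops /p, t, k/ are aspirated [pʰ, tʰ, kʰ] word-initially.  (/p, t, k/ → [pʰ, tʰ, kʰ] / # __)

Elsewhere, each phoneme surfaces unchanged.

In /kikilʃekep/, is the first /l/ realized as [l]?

Yes

/l/ (between /i/ and /ʃ/): rule 1 targets it, but not word-finally → unchanged [l].
The actual realization is [l], which matches [l].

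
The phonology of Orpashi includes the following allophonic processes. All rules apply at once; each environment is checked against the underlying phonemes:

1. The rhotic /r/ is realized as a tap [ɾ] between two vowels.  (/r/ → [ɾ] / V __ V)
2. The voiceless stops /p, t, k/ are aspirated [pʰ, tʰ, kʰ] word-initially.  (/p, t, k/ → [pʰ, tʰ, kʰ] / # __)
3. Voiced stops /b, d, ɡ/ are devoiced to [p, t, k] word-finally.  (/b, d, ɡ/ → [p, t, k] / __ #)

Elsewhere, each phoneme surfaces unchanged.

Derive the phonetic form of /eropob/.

[eɾopop]

/r/ (between /e/ and /o/) occurs between two vowels → [ɾ] by rule 1.
/p/ — between /o/ and /o/; rule 2 does not apply here → [p].
Rule 3 applies to /b/ (word-final: word-finally) → [p].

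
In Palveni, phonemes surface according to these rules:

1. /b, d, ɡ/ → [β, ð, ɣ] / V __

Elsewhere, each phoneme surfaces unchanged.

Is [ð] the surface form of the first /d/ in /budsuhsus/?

Yes

Rule 1 applies to /d/ (between /u/ and /s/: immediately after a vowel) → [ð].
The actual realization is [ð], which matches [ð].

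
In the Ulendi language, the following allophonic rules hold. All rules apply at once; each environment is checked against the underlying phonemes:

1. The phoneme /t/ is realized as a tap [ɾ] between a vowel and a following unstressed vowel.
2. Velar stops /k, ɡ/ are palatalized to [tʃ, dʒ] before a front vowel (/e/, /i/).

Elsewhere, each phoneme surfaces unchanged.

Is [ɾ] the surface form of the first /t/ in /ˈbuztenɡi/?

No

/t/ (between /z/ and /e/) is in the target of rule 1 but the environment (between a vowel and a following unstressed vowel) is not met → [t].
The actual realization is [t], not [ɾ].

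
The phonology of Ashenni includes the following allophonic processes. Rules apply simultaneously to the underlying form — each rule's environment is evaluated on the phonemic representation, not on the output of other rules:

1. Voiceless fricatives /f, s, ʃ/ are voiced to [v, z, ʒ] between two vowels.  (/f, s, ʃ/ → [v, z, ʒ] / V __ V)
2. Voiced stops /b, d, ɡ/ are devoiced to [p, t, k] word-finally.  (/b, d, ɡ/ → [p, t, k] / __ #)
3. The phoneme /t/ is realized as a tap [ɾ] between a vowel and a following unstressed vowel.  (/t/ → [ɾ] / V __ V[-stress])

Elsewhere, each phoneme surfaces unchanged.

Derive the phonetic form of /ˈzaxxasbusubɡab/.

/s/ — between /a/ and /b/; rule 1 does not apply here → [s].
/b/ (between /s/ and /u/) fails the environment for rule 2, so it stays [b].
/s/ meets the environment for rule 1 (between two vowels) → [z].
/b/ (between /u/ and /ɡ/) is in the target of rule 2 but the environment (word-finally) is not met → [b].
/ɡ/ (between /b/ and /a/): rule 2 targets it, but not word-finally → unchanged [ɡ].
/b/ meets the environment for rule 2 (word-finally) → [p].

[ˈzaxxasbuzubɡap]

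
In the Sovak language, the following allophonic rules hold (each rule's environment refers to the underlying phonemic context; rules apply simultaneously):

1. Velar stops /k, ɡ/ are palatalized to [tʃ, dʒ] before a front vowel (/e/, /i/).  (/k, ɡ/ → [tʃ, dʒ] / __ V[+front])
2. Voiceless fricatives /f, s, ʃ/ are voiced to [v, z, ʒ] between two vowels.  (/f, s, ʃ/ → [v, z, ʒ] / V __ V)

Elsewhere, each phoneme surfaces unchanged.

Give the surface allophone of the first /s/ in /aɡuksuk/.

/s/ — between /k/ and /u/; rule 2 does not apply here → [s].

[s]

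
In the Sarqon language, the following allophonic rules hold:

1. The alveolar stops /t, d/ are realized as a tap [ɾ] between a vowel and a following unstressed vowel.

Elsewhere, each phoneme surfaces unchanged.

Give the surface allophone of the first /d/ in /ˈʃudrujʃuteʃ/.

/d/ (between /u/ and /r/): rule 1 targets it, but not between a vowel and a following unstressed vowel → unchanged [d].

[d]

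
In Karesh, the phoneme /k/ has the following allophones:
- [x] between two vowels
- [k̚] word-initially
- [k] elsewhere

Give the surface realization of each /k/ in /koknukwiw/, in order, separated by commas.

Occurrence 1 (position 1): word-initially → [k̚].
Occurrence 2 (position 3): no conditioning environment matches → elsewhere allophone [k].
Occurrence 3 (position 6): no conditioning environment matches → elsewhere allophone [k].

[k̚], [k], [k]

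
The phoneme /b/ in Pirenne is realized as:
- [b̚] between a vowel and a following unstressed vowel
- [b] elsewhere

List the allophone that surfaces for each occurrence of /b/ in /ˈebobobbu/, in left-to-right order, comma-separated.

Occurrence 1 (position 2): between a vowel and a following unstressed vowel → [b̚].
Occurrence 2 (position 4): between a vowel and a following unstressed vowel → [b̚].
Occurrence 3 (position 6): no conditioning environment matches → elsewhere allophone [b].
Occurrence 4 (position 7): no conditioning environment matches → elsewhere allophone [b].

[b̚], [b̚], [b], [b]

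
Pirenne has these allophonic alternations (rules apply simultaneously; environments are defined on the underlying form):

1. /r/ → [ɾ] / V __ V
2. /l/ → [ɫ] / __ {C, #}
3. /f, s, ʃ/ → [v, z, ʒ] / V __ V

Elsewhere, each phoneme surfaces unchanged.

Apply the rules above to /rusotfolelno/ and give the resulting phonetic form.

[ruzotfoleɫno]

/r/ (word-initial): rule 1 targets it, but not between two vowels → unchanged [r].
/u/ (between /r/ and /s/): no rule targets it → [u].
/s/ (between /u/ and /o/) occurs between two vowels → [z] by rule 3.
/o/ (between /s/ and /t/): no rule targets it → [o].
/t/ stays [t].
/f/ (between /t/ and /o/) is in the target of rule 3 but the environment (between two vowels) is not met → [f].
/o/ (between /f/ and /l/): no rule targets it → [o].
/l/ — between /o/ and /e/; rule 2 does not apply here → [l].
/e/ — not in any rule's target class → [e].
Rule 2 applies to /l/ (between /e/ and /n/: word-finally or immediately before a consonant) → [ɫ].
/n/ (between /l/ and /o/): no rule targets it → [n].
/o/ — not in any rule's target class → [o].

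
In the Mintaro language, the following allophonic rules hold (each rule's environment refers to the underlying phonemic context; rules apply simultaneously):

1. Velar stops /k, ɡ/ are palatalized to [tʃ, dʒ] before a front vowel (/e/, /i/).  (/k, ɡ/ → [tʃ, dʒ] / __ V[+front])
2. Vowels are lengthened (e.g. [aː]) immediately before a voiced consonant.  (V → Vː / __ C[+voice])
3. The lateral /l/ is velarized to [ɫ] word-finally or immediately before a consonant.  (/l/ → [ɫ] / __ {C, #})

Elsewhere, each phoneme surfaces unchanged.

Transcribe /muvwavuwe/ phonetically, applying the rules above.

/m/ stays [m].
/u/ (between /m/ and /v/) occurs before a voiced consonant → [uː] by rule 2.
/v/ stays [v].
/w/ — not in any rule's target class → [w].
/a/ meets the environment for rule 2 (before a voiced consonant) → [aː].
/v/ — not in any rule's target class → [v].
/u/ — between /v/ and /w/, before a voiced consonant — surfaces as [uː] (rule 2).
/w/ (between /u/ and /e/) is unaffected → [w].
/e/ (word-final) fails the environment for rule 2, so it stays [e].

[muːvwaːvuːwe]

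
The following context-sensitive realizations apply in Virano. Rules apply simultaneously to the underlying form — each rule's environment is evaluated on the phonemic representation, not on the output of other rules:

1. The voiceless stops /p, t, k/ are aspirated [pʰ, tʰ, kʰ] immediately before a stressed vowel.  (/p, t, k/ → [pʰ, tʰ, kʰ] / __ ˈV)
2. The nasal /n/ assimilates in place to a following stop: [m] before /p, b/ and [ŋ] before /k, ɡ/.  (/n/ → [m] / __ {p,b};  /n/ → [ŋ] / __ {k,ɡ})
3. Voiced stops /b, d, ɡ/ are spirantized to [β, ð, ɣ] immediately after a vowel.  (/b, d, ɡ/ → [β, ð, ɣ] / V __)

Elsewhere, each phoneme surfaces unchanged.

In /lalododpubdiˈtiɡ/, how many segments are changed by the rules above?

Segments that undergo a rule: /d/ → [ð] (rule 3); /d/ → [ð] (rule 3); /b/ → [β] (rule 3); /t/ → [tʰ] (rule 1); /ɡ/ → [ɣ] (rule 3).
All other segments surface unchanged.

5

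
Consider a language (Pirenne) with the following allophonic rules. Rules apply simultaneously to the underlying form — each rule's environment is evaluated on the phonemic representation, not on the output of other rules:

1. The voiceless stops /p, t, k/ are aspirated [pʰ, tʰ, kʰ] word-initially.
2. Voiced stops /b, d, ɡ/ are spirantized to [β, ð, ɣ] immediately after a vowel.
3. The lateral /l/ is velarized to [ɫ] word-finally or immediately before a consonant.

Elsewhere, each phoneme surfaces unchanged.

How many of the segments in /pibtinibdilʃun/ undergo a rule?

Segments that undergo a rule: /p/ → [pʰ] (rule 1); /b/ → [β] (rule 2); /b/ → [β] (rule 2); /l/ → [ɫ] (rule 3).
All other segments surface unchanged.

4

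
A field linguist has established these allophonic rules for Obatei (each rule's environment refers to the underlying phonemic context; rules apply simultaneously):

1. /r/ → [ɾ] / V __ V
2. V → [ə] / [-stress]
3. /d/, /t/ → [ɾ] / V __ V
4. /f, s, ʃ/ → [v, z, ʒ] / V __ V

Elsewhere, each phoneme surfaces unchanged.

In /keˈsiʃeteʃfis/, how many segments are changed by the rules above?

Segments that undergo a rule: /e/ → [ə] (rule 2); /s/ → [z] (rule 4); /ʃ/ → [ʒ] (rule 4); /e/ → [ə] (rule 2); /t/ → [ɾ] (rule 3); /e/ → [ə] (rule 2); /i/ → [ə] (rule 2).
All other segments surface unchanged.

7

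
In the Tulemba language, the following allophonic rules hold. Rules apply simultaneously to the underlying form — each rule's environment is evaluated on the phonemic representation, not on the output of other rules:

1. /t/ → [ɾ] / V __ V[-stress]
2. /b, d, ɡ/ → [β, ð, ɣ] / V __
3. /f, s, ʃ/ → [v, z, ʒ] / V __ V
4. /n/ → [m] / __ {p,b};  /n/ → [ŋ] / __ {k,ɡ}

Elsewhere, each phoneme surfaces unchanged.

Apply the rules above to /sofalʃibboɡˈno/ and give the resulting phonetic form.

/s/ (word-initial) is in the target of rule 3 but the environment (between two vowels) is not met → [s].
/o/ (between /s/ and /f/): no rule targets it → [o].
/f/ meets the environment for rule 3 (between two vowels) → [v].
/a/ (between /f/ and /l/) is unaffected → [a].
/l/ (between /a/ and /ʃ/): no rule targets it → [l].
/ʃ/ — between /l/ and /i/; rule 3 does not apply here → [ʃ].
/i/ — not in any rule's target class → [i].
/b/ (between /i/ and /b/): immediately after a vowel, so rule 2 applies → [β].
/b/ (between /b/ and /o/) is in the target of rule 2 but the environment (immediately after a vowel) is not met → [b].
/o/ (between /b/ and /ɡ/): no rule targets it → [o].
/ɡ/ meets the environment for rule 2 (immediately after a vowel) → [ɣ].
/n/ (between /ɡ/ and /o/) is in the target of rule 4 but the environment (before a labial or velar stop) is not met → [n].
/o/ (word-final): no rule targets it → [o].

[sovalʃiβboɣˈno]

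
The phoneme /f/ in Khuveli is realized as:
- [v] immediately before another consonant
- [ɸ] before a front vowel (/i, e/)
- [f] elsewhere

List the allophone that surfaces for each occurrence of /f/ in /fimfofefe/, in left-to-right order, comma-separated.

[ɸ], [f], [ɸ], [ɸ]

Occurrence 1 (position 1): before a front vowel (/i, e/) → [ɸ].
Occurrence 2 (position 4): no conditioning environment matches → elsewhere allophone [f].
Occurrence 3 (position 6): before a front vowel (/i, e/) → [ɸ].
Occurrence 4 (position 8): before a front vowel (/i, e/) → [ɸ].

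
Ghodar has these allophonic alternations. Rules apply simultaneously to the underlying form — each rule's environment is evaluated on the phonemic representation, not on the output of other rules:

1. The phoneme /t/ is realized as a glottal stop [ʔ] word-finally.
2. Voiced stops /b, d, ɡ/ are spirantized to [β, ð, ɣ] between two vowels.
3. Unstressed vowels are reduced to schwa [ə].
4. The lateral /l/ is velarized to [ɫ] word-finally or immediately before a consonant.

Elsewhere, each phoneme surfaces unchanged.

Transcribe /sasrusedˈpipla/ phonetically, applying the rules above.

/a/ (between /s/ and /s/) occurs in an unstressed syllable → [ə] by rule 3.
/u/ meets the environment for rule 3 (in an unstressed syllable) → [ə].
Rule 3 applies to /e/ (between /s/ and /d/: in an unstressed syllable) → [ə].
/d/ (between /e/ and /p/): rule 2 targets it, but not between two vowels → unchanged [d].
/i/ (between /p/ and /p/) is in the target of rule 3 but the environment (in an unstressed syllable) is not met → [i].
/l/ (between /p/ and /a/) fails the environment for rule 4, so it stays [l].
/a/ — word-final, in an unstressed syllable — surfaces as [ə] (rule 3).

[səsrəsədˈpiplə]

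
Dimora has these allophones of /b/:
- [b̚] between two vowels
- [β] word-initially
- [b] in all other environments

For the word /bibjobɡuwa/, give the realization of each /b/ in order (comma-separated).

Occurrence 1 (position 1): word-initially → [β].
Occurrence 2 (position 3): no conditioning environment matches → elsewhere allophone [b].
Occurrence 3 (position 6): no conditioning environment matches → elsewhere allophone [b].

[β], [b], [b]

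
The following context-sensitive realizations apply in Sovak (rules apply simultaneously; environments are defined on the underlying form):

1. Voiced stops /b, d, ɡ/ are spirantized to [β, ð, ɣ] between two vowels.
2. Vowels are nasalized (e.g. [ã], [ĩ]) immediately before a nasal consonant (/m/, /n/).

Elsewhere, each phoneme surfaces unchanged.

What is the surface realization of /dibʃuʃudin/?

[dibʃuʃuðĩn]

/d/ (word-initial) fails the environment for rule 1, so it stays [d].
/i/ (between /d/ and /b/): rule 2 targets it, but not before a nasal consonant → unchanged [i].
/b/ (between /i/ and /ʃ/): rule 1 targets it, but not between two vowels → unchanged [b].
/ʃ/ stays [ʃ].
/u/ (between /ʃ/ and /ʃ/): rule 2 targets it, but not before a nasal consonant → unchanged [u].
/ʃ/ stays [ʃ].
/u/ — between /ʃ/ and /d/; rule 2 does not apply here → [u].
/d/ (between /u/ and /i/): between two vowels, so rule 1 applies → [ð].
/i/ meets the environment for rule 2 (before a nasal consonant) → [ĩ].
/n/ (word-final) is unaffected → [n].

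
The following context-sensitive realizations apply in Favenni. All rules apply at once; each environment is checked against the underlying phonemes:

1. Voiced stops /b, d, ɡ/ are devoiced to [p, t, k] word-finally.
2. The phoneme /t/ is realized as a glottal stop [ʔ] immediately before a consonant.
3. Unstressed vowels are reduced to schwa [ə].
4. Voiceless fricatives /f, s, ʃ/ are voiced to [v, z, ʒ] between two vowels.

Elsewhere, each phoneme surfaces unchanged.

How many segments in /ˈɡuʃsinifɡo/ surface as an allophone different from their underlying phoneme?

3

Segments that undergo a rule: /i/ → [ə] (rule 3); /i/ → [ə] (rule 3); /o/ → [ə] (rule 3).
All other segments surface unchanged.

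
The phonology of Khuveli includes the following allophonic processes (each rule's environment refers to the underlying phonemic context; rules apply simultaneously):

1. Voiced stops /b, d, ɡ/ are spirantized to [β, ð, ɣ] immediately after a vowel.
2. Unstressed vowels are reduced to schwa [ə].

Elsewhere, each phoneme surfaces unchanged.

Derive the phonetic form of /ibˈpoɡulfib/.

/i/ meets the environment for rule 2 (in an unstressed syllable) → [ə].
/b/ meets the environment for rule 1 (immediately after a vowel) → [β].
/p/ (between /b/ and /o/) is unaffected → [p].
/o/ (between /p/ and /ɡ/): rule 2 targets it, but not in an unstressed syllable → unchanged [o].
/ɡ/ meets the environment for rule 1 (immediately after a vowel) → [ɣ].
Rule 2 applies to /u/ (between /ɡ/ and /l/: in an unstressed syllable) → [ə].
/l/ (between /u/ and /f/) is unaffected → [l].
/f/ stays [f].
/i/ — between /f/ and /b/, in an unstressed syllable — surfaces as [ə] (rule 2).
Rule 1 applies to /b/ (word-final: immediately after a vowel) → [β].

[əβˈpoɣəlfəβ]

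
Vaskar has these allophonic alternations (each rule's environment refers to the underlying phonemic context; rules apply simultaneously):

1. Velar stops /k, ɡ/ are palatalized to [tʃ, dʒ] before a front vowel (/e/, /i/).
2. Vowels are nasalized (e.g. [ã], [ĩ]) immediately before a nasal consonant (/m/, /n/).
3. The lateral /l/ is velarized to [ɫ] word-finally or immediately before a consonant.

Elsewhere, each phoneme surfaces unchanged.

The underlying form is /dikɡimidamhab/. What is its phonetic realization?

/d/ — not in any rule's target class → [d].
/i/ (between /d/ and /k/): rule 2 targets it, but not before a nasal consonant → unchanged [i].
/k/ (between /i/ and /ɡ/) fails the environment for rule 1, so it stays [k].
/ɡ/ (between /k/ and /i/) occurs before a front vowel → [dʒ] by rule 1.
/i/ (between /ɡ/ and /m/): before a nasal consonant, so rule 2 applies → [ĩ].
/m/ stays [m].
/i/ (between /m/ and /d/) is in the target of rule 2 but the environment (before a nasal consonant) is not met → [i].
/d/ (between /i/ and /a/) is unaffected → [d].
/a/ — between /d/ and /m/, before a nasal consonant — surfaces as [ã] (rule 2).
/m/ (between /a/ and /h/): no rule targets it → [m].
/h/ stays [h].
/a/ (between /h/ and /b/) is in the target of rule 2 but the environment (before a nasal consonant) is not met → [a].
/b/ (word-final): no rule targets it → [b].

[dikdʒĩmidãmhab]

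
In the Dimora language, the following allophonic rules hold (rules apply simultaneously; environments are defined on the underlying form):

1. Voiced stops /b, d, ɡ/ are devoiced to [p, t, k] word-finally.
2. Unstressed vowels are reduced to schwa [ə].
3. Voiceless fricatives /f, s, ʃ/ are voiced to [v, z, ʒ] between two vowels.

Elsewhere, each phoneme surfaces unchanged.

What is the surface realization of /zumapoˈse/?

[zəməpəˈze]

/z/ stays [z].
/u/ (between /z/ and /m/) occurs in an unstressed syllable → [ə] by rule 2.
/m/ — not in any rule's target class → [m].
Rule 2 applies to /a/ (between /m/ and /p/: in an unstressed syllable) → [ə].
/p/ — not in any rule's target class → [p].
/o/ (between /p/ and /s/) occurs in an unstressed syllable → [ə] by rule 2.
Rule 3 applies to /s/ (between /o/ and /e/: between two vowels) → [z].
/e/ (word-final) fails the environment for rule 2, so it stays [e].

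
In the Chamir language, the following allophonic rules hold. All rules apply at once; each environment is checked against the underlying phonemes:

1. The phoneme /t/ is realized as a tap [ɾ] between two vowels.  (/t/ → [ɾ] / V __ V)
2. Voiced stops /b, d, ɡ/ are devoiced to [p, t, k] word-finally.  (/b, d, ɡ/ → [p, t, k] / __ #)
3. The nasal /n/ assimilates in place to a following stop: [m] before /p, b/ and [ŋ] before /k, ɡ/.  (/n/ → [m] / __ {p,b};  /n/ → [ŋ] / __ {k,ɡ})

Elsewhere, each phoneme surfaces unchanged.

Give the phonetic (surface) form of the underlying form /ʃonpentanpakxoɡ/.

[ʃompentampakxok]

/ʃ/ stays [ʃ].
/o/ (between /ʃ/ and /n/): no rule targets it → [o].
/n/ (between /o/ and /p/): before a labial or velar stop, so rule 3 applies → [m].
/p/ (between /n/ and /e/) is unaffected → [p].
/e/ (between /p/ and /n/) is unaffected → [e].
/n/ (between /e/ and /t/): rule 3 targets it, but not before a labial or velar stop → unchanged [n].
/t/ (between /n/ and /a/) fails the environment for rule 1, so it stays [t].
/a/ (between /t/ and /n/) is unaffected → [a].
/n/ (between /a/ and /p/) occurs before a labial or velar stop → [m] by rule 3.
/p/ (between /n/ and /a/): no rule targets it → [p].
/a/ (between /p/ and /k/): no rule targets it → [a].
/k/ (between /a/ and /x/) is unaffected → [k].
/x/ — not in any rule's target class → [x].
/o/ (between /x/ and /ɡ/): no rule targets it → [o].
/ɡ/ (word-final): word-finally, so rule 2 applies → [k].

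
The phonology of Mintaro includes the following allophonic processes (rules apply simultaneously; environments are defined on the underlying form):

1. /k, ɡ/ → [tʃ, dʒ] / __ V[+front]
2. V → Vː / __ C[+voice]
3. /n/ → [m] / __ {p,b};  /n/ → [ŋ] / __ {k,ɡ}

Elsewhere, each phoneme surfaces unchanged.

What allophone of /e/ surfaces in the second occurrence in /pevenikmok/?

Rule 2 applies to /e/ (between /v/ and /n/: before a voiced consonant) → [eː].

[eː]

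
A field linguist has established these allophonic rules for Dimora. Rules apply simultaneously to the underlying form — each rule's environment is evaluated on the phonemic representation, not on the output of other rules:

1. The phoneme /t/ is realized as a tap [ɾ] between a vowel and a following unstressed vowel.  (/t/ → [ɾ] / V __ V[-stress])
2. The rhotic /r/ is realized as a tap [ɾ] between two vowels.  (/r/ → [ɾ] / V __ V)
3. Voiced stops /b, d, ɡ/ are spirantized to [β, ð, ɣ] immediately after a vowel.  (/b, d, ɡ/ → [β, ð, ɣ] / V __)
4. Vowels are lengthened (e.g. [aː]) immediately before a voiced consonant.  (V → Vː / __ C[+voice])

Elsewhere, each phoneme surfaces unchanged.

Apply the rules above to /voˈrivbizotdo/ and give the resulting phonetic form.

/v/ (word-initial): no rule targets it → [v].
Rule 4 applies to /o/ (between /v/ and /r/: before a voiced consonant) → [oː].
/r/ meets the environment for rule 2 (between two vowels) → [ɾ].
/i/ (between /r/ and /v/) occurs before a voiced consonant → [iː] by rule 4.
/v/ (between /i/ and /b/) is unaffected → [v].
/b/ (between /v/ and /i/): rule 3 targets it, but not immediately after a vowel → unchanged [b].
/i/ — between /b/ and /z/, before a voiced consonant — surfaces as [iː] (rule 4).
/z/ (between /i/ and /o/) is unaffected → [z].
/o/ (between /z/ and /t/): rule 4 targets it, but not before a voiced consonant → unchanged [o].
/t/ (between /o/ and /d/) is in the target of rule 1 but the environment (between a vowel and a following unstressed vowel) is not met → [t].
/d/ (between /t/ and /o/) is in the target of rule 3 but the environment (immediately after a vowel) is not met → [d].
/o/ — word-final; rule 4 does not apply here → [o].

[voːˈɾiːvbiːzotdo]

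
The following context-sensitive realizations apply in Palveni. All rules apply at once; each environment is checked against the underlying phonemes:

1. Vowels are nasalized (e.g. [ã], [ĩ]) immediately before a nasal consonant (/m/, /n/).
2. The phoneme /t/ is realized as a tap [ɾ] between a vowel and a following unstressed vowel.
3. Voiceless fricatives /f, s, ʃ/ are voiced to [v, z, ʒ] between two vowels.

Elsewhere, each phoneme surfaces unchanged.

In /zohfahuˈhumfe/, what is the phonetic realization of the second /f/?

/f/ (between /m/ and /e/) fails the environment for rule 3, so it stays [f].

[f]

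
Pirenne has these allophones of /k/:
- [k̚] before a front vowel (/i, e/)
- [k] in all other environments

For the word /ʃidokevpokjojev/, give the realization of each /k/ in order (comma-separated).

[k̚], [k]

Occurrence 1 (position 5): before a front vowel (/i, e/) → [k̚].
Occurrence 2 (position 10): no conditioning environment matches → elsewhere allophone [k].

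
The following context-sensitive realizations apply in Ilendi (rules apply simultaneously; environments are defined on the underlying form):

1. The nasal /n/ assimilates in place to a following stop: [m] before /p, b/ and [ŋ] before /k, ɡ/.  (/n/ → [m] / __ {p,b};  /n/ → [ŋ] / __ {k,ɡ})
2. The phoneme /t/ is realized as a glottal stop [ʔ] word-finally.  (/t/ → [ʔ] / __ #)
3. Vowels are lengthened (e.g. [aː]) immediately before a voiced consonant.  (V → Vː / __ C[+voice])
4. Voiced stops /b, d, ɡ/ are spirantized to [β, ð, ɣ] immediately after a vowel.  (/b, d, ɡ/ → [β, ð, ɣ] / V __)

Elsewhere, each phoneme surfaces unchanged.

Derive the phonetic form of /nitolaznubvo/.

/n/ (word-initial): rule 1 targets it, but not before a labial or velar stop → unchanged [n].
/i/ (between /n/ and /t/) fails the environment for rule 3, so it stays [i].
/t/ (between /i/ and /o/) is in the target of rule 2 but the environment (word-finally) is not met → [t].
/o/ (between /t/ and /l/): before a voiced consonant, so rule 3 applies → [oː].
/l/ (between /o/ and /a/) is unaffected → [l].
/a/ (between /l/ and /z/) occurs before a voiced consonant → [aː] by rule 3.
/z/ (between /a/ and /n/) is unaffected → [z].
/n/ — between /z/ and /u/; rule 1 does not apply here → [n].
/u/ (between /n/ and /b/) occurs before a voiced consonant → [uː] by rule 3.
/b/ — between /u/ and /v/, immediately after a vowel — surfaces as [β] (rule 4).
/v/ stays [v].
/o/ (word-final) is in the target of rule 3 but the environment (before a voiced consonant) is not met → [o].

[nitoːlaːznuːβvo]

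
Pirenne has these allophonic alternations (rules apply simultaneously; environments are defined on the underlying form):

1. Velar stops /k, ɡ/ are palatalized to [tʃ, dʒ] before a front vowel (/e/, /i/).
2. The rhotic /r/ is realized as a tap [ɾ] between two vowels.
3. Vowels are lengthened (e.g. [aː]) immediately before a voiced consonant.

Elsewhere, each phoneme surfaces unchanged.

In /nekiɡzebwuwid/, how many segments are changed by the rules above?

5

Segments that undergo a rule: /k/ → [tʃ] (rule 1); /i/ → [iː] (rule 3); /e/ → [eː] (rule 3); /u/ → [uː] (rule 3); /i/ → [iː] (rule 3).
All other segments surface unchanged.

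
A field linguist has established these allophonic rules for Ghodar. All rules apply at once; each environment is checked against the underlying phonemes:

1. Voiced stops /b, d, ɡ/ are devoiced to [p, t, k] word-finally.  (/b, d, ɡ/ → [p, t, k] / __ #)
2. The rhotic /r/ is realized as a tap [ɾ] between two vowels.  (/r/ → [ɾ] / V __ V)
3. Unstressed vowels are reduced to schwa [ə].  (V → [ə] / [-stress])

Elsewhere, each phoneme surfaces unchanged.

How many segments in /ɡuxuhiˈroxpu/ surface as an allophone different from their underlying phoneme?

5

Segments that undergo a rule: /u/ → [ə] (rule 3); /u/ → [ə] (rule 3); /i/ → [ə] (rule 3); /r/ → [ɾ] (rule 2); /u/ → [ə] (rule 3).
All other segments surface unchanged.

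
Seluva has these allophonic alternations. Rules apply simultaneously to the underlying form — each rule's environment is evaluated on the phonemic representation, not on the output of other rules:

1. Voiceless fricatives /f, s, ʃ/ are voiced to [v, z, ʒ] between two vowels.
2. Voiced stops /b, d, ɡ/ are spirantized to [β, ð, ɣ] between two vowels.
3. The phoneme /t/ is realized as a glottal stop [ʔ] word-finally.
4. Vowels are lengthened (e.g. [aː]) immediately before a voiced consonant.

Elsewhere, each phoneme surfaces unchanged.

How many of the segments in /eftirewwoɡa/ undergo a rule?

Segments that undergo a rule: /i/ → [iː] (rule 4); /e/ → [eː] (rule 4); /o/ → [oː] (rule 4); /ɡ/ → [ɣ] (rule 2).
All other segments surface unchanged.

4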